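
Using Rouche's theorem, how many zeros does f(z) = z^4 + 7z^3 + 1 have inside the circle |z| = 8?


Step 1: On |z| = 8 the three terms have sizes |z^4| = 8^4 = 4096, |7z^3| = 7*8^3 = 3584, |1| = 1
Step 2: The dominant term is g(z) = z^4; let h(z) = 7z^3 + 1 so f = g + h
Step 3: On |z| = 8: |g| = 4096 and |h| <= 3584 + 1 = 3585
Step 4: Since 4096 > 3585, |h| < |g| on |z| = 8, so by Rouche f has the same number of zeros as g inside |z| < 8
Step 5: g(z) = z^4 has 4 zeros (all at the origin) inside |z| < 8. Answer = 4

4


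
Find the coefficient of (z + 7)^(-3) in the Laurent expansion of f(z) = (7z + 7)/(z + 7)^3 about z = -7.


Step 1: Write the numerator in powers of (z + 7): 7z + 7 = 7(z + 7) + (7*(-7) + 7) = 7(z + 7) - 42
Step 2: Divide by (z + 7)^3: f(z) = -42(z + 7)^(-3) + 7(z + 7)^(-2)
Step 3: This finite sum is the Laurent series of f about z = -7.
Step 4: Coefficient of (z + 7)^(-3) = 7*(-7) + 7 = -42

-42


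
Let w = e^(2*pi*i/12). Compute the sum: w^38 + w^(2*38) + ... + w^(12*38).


Step 1: The sum sum_{j=1}^{n} w^(k*j) equals n if n | k, else 0.
Step 2: Here n = 12, k = 38
Step 3: Does n divide k? 12 | 38 -> False
Step 4: Sum = 0

0


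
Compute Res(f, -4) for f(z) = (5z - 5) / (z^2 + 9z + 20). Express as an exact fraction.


Step 1: Q(z) = z^2 + 9z + 20 = (z + 4)(z + 5)
Step 2: Q'(z) = 2z + 9
Step 3: Q'(-4) = 1, P(-4) = -25
Step 4: Res = P(-4)/Q'(-4) = -25/1 = -25

-25


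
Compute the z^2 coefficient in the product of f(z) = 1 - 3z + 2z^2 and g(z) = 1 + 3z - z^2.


Step 1: z^2 term in f*g comes from: (1)*(-z^2) + (-3z)*(3z) + (2z^2)*(1)
Step 2: = -1 - 9 + 2
Step 3: = -8

-8


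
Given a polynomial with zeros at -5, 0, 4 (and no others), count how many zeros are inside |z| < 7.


Step 1: Check each root:
  z = -5: |-5| = 5 < 7
  z = 0: |0| = 0 < 7
  z = 4: |4| = 4 < 7
Step 2: Count = 3

3


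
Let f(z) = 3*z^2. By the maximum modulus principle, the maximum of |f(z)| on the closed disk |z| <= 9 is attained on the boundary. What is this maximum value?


Step 1: On |z| = 9, |f(z)| = 3 * |z|^2 = 3 * 9^2
Step 2: By maximum modulus principle, maximum is on boundary.
Step 3: Maximum = 3 * 81 = 243

243


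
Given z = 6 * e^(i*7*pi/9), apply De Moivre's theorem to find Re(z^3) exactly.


Step 1: By De Moivre's theorem, z^3 = 6^3 * e^(i*3*7*pi/9) = 216 * (cos(7*pi/3) + i*sin(7*pi/3))
Step 2: |z|^3 = 6^3 = 216
Step 3: Reduce the angle mod 2*pi: 7*pi/3 - 2*pi = pi/3
Step 4: cos(pi/3) = 1/2
Step 5: Re(z^3) = 216 * 1/2 = 108

108


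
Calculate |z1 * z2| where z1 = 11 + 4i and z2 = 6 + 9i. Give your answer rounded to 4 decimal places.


Step 1: |z1| = sqrt(11^2 + 4^2) = sqrt(137)
Step 2: |z2| = sqrt(6^2 + 9^2) = sqrt(117)
Step 3: |z1*z2| = |z1|*|z2| = sqrt(137) * sqrt(117) = sqrt(137 * 117) = sqrt(16029)
Step 4: = 126.6057

126.6057


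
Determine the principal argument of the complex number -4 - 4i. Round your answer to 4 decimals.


Step 1: z = -4 - 4i
Step 2: arg(z) = atan2(-4, -4)
Step 3: arg(z) = -2.3562

-2.3562


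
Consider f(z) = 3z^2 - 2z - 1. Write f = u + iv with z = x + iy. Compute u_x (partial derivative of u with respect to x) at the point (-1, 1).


Step 1: f(z) = 3(x+iy)^2 - 2(x+iy) - 1
Step 2: u = 3(x^2 - y^2) - 2x - 1
Step 3: u_x = 6x - 2
Step 4: At (-1, 1): u_x = -6 - 2 = -8

-8


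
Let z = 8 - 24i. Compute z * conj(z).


Step 1: conj(z) = 8 + 24i
Step 2: z * conj(z) = 8^2 + (-24)^2
Step 3: = 64 + 576 = 640

640


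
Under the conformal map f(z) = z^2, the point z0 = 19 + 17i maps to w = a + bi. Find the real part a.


Step 1: z0 = 19 + 17i
Step 2: z0^2 = 19^2 - 17^2 + 646i
Step 3: real part = 361 - 289 = 72

72


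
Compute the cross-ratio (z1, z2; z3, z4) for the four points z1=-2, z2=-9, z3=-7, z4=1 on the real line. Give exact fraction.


Step 1: (z1-z3)(z2-z4) = 5 * (-10) = -50
Step 2: (z1-z4)(z2-z3) = (-3) * (-2) = 6
Step 3: Cross-ratio = -50/6 = -25/3

-25/3


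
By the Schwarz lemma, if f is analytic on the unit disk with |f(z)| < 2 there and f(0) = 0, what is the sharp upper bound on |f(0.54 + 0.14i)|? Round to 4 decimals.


Step 1: g = f/2 maps D -> D with g(0) = 0, so by the Schwarz lemma |g(z)| <= |z|, i.e. |f(z)| <= 2|z|; this is sharp (f(z) = 2z).
Step 2: |z0|^2 = 0.54^2 + 0.14^2 = 0.3112
Step 3: |z0| = sqrt(0.3112) = 0.557853
Step 4: Best bound = 2 * |z0| = 2 * 0.557853 = 1.1157

1.1157


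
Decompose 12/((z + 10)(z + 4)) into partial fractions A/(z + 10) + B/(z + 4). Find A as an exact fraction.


Step 1: Multiply both sides by (z + 10) and set z = -10
Step 2: A = 12 / (-10 + 4)
Step 3: A = 12 / (-6)
Step 4: A = -2

-2


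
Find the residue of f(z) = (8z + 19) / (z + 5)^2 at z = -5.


Step 1: Pole of order 2 at z = -5
Step 2: Res = lim d/dz [(z + 5)^2 * f(z)] as z -> -5
Step 3: (z + 5)^2 * f(z) = 8z + 19
Step 4: d/dz[8z + 19] = 8

8


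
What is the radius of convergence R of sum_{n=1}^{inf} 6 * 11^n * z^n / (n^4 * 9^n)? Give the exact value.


Step 1: General term a_n = 6 * 11^n / (n^4 * 9^n)
Step 2: By the root test, |a_n|^(1/n) = 6^(1/n) * 11 / (n^(4/n) * 9) -> 11/9 as n -> infinity (since 6^(1/n) -> 1 and n^(4/n) -> 1)
Step 3: R = 1/lim|a_n|^(1/n) = 9/11

9/11


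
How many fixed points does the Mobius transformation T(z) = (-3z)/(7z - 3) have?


Step 1: Fixed points satisfy T(z) = z
Step 2: 7z^2 = 0
Step 3: Discriminant = 0^2 - 4*7*0 = 0
Step 4: Number of fixed points = 1

1


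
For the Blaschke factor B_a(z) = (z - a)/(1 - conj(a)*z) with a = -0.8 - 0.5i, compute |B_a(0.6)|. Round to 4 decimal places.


Step 1: Numerator z0 - a = 0.6 - (-0.8 - 0.5i) = 1.4 + 0.5i
Step 2: Denominator 1 - conj(a)*z0 = 1 - (-0.8 + 0.5i)*0.6 = 1.48 - 0.3i
Step 3: |z0 - a|^2 = 1.4^2 + 0.5^2 = 2.21; |1 - conj(a)*z0|^2 = 1.48^2 + (-0.3)^2 = 2.2804
Step 4: |B_a(0.6)| = sqrt(2.21 / 2.2804) = sqrt(0.969128)
Step 5: = 0.9844

0.9844


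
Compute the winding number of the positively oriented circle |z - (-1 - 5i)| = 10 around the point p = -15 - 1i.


Step 1: Center c = (-1, -5), radius = 10
Step 2: |p - c|^2 = (-14)^2 + 4^2 = 212
Step 3: r^2 = 100
Step 4: |p-c| > r so winding number = 0

0


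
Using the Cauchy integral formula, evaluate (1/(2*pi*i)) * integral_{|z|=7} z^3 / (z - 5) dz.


Step 1: f(z) = z^3, a = 5 is inside |z| = 7
Step 2: By Cauchy integral formula: (1/(2pi*i)) * integral = f(a)
Step 3: f(5) = 5^3 = 125

125


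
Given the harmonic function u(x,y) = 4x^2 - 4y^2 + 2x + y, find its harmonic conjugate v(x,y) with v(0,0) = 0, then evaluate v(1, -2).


Step 1: v_x = -u_y = 8y - 1
Step 2: v_y = u_x = 8x + 2
Step 3: v = 8xy - x + 2y + C
Step 4: v(0,0) = 0 => C = 0
Step 5: v(1, -2) = -21

-21


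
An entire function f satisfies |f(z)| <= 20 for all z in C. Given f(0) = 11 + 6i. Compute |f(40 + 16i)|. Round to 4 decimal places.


Step 1: By Liouville's theorem, a bounded entire function is constant.
Step 2: f(z) = f(0) = 11 + 6i for all z.
Step 3: |f(w)| = |11 + 6i| = sqrt(121 + 36)
Step 4: = 12.53

12.53


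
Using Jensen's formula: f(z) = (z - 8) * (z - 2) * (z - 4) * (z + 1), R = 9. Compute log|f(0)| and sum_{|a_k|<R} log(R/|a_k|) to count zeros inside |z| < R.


Jensen's formula: (1/2pi)*integral log|f(Re^it)|dt = log|f(0)| + sum_{|a_k|<R} log(R/|a_k|)
Step 1: f(0) = (-8) * (-2) * (-4) * 1 = -64
Step 2: log|f(0)| = log|8| + log|2| + log|4| + log|-1| = 4.1589
Step 3: Zeros inside |z| < 9: 8, 2, 4, -1
Step 4: Jensen sum = log(9/8) + log(9/2) + log(9/4) + log(9/1) = 4.63
Step 5: n(R) = number of terms in the Jensen sum = count of zeros inside |z| < 9 = 4

4


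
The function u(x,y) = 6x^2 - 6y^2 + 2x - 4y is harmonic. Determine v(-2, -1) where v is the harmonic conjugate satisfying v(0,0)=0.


Step 1: v_x = -u_y = 12y + 4
Step 2: v_y = u_x = 12x + 2
Step 3: v = 12xy + 4x + 2y + C
Step 4: v(0,0) = 0 => C = 0
Step 5: v(-2, -1) = 14

14


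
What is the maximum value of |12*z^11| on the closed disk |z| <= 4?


Step 1: On |z| = 4, |f(z)| = 12 * |z|^11 = 12 * 4^11
Step 2: By maximum modulus principle, maximum is on boundary.
Step 3: Maximum = 12 * 4194304 = 50331648

50331648


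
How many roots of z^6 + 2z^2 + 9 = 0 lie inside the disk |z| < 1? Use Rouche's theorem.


Step 1: On |z| = 1 the three terms have sizes |z^6| = 1^6 = 1, |2z^2| = 2*1^2 = 2, |9| = 9
Step 2: The dominant term is g(z) = 9; let h(z) = z^6 + 2z^2 so f = g + h
Step 3: On |z| = 1: |g| = 9 and |h| <= 1 + 2 = 3
Step 4: Since 9 > 3, |h| < |g| on |z| = 1, so by Rouche f has the same number of zeros as g inside |z| < 1
Step 5: g(z) = 9 is a nonzero constant with no zeros inside |z| < 1. Answer = 0

0


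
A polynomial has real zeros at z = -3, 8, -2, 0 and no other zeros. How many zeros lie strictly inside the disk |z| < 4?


Step 1: Check each root:
  z = -3: |-3| = 3 < 4
  z = 8: |8| = 8 >= 4
  z = -2: |-2| = 2 < 4
  z = 0: |0| = 0 < 4
Step 2: Count = 3

3


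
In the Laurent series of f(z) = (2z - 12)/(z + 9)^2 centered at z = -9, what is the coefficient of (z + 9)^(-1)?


Step 1: Write the numerator in powers of (z + 9): 2z - 12 = 2(z + 9) + (2*(-9) - 12) = 2(z + 9) - 30
Step 2: Divide by (z + 9)^2: f(z) = -30(z + 9)^(-2) + 2(z + 9)^(-1)
Step 3: This finite sum is the Laurent series of f about z = -9.
Step 4: Coefficient of (z + 9)^(-1) = coefficient of (z + 9) in the re-centred numerator = 2

2


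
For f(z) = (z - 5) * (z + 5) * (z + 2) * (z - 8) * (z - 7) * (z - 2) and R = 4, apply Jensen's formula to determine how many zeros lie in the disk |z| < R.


Jensen's formula: (1/2pi)*integral log|f(Re^it)|dt = log|f(0)| + sum_{|a_k|<R} log(R/|a_k|)
Step 1: f(0) = (-5) * 5 * 2 * (-8) * (-7) * (-2) = 5600
Step 2: log|f(0)| = log|5| + log|-5| + log|-2| + log|8| + log|7| + log|2| = 8.6305
Step 3: Zeros inside |z| < 4: -2, 2
Step 4: Jensen sum = log(4/2) + log(4/2) = 1.3863
Step 5: n(R) = number of terms in the Jensen sum = count of zeros inside |z| < 4 = 2

2


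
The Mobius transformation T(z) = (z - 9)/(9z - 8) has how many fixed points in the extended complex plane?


Step 1: Fixed points satisfy T(z) = z
Step 2: 9z^2 - 9z + 9 = 0
Step 3: Discriminant = (-9)^2 - 4*9*9 = -243
Step 4: Number of fixed points = 2

2


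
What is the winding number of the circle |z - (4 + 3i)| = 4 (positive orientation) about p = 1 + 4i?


Step 1: Center c = (4, 3), radius = 4
Step 2: |p - c|^2 = (-3)^2 + 1^2 = 10
Step 3: r^2 = 16
Step 4: |p-c| < r so winding number = 1

1


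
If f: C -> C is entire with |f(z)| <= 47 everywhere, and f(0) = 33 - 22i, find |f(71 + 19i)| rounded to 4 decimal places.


Step 1: By Liouville's theorem, a bounded entire function is constant.
Step 2: f(z) = f(0) = 33 - 22i for all z.
Step 3: |f(w)| = |33 - 22i| = sqrt(1089 + 484)
Step 4: = 39.6611

39.6611


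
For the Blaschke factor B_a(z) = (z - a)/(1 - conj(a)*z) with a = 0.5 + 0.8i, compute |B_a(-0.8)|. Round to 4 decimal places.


Step 1: Numerator z0 - a = -0.8 - (0.5 + 0.8i) = -1.3 - 0.8i
Step 2: Denominator 1 - conj(a)*z0 = 1 - (0.5 - 0.8i)*(-0.8) = 1.4 - 0.64i
Step 3: |z0 - a|^2 = (-1.3)^2 + (-0.8)^2 = 2.33; |1 - conj(a)*z0|^2 = 1.4^2 + (-0.64)^2 = 2.3696
Step 4: |B_a(-0.8)| = sqrt(2.33 / 2.3696) = sqrt(0.983288)
Step 5: = 0.9916

0.9916


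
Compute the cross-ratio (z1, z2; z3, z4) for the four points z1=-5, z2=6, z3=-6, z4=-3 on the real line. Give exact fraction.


Step 1: (z1-z3)(z2-z4) = 1 * 9 = 9
Step 2: (z1-z4)(z2-z3) = (-2) * 12 = -24
Step 3: Cross-ratio = -9/24 = -3/8

-3/8


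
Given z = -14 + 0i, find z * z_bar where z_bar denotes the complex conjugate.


Step 1: conj(z) = -14 - 0i
Step 2: z * conj(z) = (-14)^2 + 0^2
Step 3: = 196 + 0 = 196

196


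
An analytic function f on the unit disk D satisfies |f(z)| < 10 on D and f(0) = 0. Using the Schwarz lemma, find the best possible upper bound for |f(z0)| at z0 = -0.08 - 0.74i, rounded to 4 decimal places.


Step 1: g = f/10 maps D -> D with g(0) = 0, so by the Schwarz lemma |g(z)| <= |z|, i.e. |f(z)| <= 10|z|; this is sharp (f(z) = 10z).
Step 2: |z0|^2 = (-0.08)^2 + (-0.74)^2 = 0.554
Step 3: |z0| = sqrt(0.554) = 0.744312
Step 4: Best bound = 10 * |z0| = 10 * 0.744312 = 7.4431

7.4431


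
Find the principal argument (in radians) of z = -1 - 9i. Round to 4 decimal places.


Step 1: z = -1 - 9i
Step 2: arg(z) = atan2(-9, -1)
Step 3: arg(z) = -1.6815

-1.6815


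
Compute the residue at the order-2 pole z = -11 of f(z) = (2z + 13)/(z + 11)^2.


Step 1: Pole of order 2 at z = -11
Step 2: Res = lim d/dz [(z + 11)^2 * f(z)] as z -> -11
Step 3: (z + 11)^2 * f(z) = 2z + 13
Step 4: d/dz[2z + 13] = 2

2


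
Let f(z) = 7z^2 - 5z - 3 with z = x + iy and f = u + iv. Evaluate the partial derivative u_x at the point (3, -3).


Step 1: f(z) = 7(x+iy)^2 - 5(x+iy) - 3
Step 2: u = 7(x^2 - y^2) - 5x - 3
Step 3: u_x = 14x - 5
Step 4: At (3, -3): u_x = 42 - 5 = 37

37


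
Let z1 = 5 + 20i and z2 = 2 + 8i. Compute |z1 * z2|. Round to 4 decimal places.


Step 1: |z1| = sqrt(5^2 + 20^2) = sqrt(425)
Step 2: |z2| = sqrt(2^2 + 8^2) = sqrt(68)
Step 3: |z1*z2| = |z1|*|z2| = sqrt(425) * sqrt(68) = sqrt(425 * 68) = sqrt(28900)
Step 4: = 170.0

170.0


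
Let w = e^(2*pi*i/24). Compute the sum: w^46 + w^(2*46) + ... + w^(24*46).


Step 1: The sum sum_{j=1}^{n} w^(k*j) equals n if n | k, else 0.
Step 2: Here n = 24, k = 46
Step 3: Does n divide k? 24 | 46 -> False
Step 4: Sum = 0

0


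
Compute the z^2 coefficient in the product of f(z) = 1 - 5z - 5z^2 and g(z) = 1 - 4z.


Step 1: z^2 term in f*g comes from: (1)*(0) + (-5z)*(-4z) + (-5z^2)*(1)
Step 2: = 0 + 20 - 5
Step 3: = 15

15


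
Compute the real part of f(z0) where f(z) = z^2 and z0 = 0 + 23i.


Step 1: z0 = 0 + 23i
Step 2: z0^2 = 0^2 - 23^2 + 0i
Step 3: real part = 0 - 529 = -529

-529


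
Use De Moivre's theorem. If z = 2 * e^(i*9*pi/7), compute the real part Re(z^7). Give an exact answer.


Step 1: By De Moivre's theorem, z^7 = 2^7 * e^(i*7*9*pi/7) = 128 * (cos(9*pi) + i*sin(9*pi))
Step 2: |z|^7 = 2^7 = 128
Step 3: Reduce the angle mod 2*pi: 9*pi - 8*pi = pi
Step 4: cos(pi) = -1
Step 5: Re(z^7) = 128 * (-1) = -128

-128


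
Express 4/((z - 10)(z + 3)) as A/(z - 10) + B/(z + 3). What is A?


Step 1: Multiply both sides by (z - 10) and set z = 10
Step 2: A = 4 / (10 + 3)
Step 3: A = 4 / 13
Step 4: A = 4/13

4/13


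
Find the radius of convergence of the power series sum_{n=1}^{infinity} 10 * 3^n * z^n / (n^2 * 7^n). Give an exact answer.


Step 1: General term a_n = 10 * 3^n / (n^2 * 7^n)
Step 2: By the root test, |a_n|^(1/n) = 10^(1/n) * 3 / (n^(2/n) * 7) -> 3/7 as n -> infinity (since 10^(1/n) -> 1 and n^(2/n) -> 1)
Step 3: R = 1/lim|a_n|^(1/n) = 7/3

7/3


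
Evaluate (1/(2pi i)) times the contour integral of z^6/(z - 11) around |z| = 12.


Step 1: f(z) = z^6, a = 11 is inside |z| = 12
Step 2: By Cauchy integral formula: (1/(2pi*i)) * integral = f(a)
Step 3: f(11) = 11^6 = 1771561

1771561


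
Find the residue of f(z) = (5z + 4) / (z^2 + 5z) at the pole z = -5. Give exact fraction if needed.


Step 1: Q(z) = z^2 + 5z = (z + 5)(z)
Step 2: Q'(z) = 2z + 5
Step 3: Q'(-5) = -5, P(-5) = -21
Step 4: Res = P(-5)/Q'(-5) = -21/(-5) = 21/5

21/5


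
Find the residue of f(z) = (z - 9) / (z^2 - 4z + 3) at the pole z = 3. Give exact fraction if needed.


Step 1: Q(z) = z^2 - 4z + 3 = (z - 3)(z - 1)
Step 2: Q'(z) = 2z - 4
Step 3: Q'(3) = 2, P(3) = -6
Step 4: Res = P(3)/Q'(3) = -6/2 = -3

-3


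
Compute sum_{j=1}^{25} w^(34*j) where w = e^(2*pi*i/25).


Step 1: The sum sum_{j=1}^{n} w^(k*j) equals n if n | k, else 0.
Step 2: Here n = 25, k = 34
Step 3: Does n divide k? 25 | 34 -> False
Step 4: Sum = 0

0


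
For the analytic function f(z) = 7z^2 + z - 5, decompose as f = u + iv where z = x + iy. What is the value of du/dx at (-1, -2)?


Step 1: f(z) = 7(x+iy)^2 + (x+iy) - 5
Step 2: u = 7(x^2 - y^2) + x - 5
Step 3: u_x = 14x + 1
Step 4: At (-1, -2): u_x = -14 + 1 = -13

-13


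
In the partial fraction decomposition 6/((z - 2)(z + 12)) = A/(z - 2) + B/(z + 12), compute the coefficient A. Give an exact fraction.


Step 1: Multiply both sides by (z - 2) and set z = 2
Step 2: A = 6 / (2 + 12)
Step 3: A = 6 / 14
Step 4: A = 3/7

3/7


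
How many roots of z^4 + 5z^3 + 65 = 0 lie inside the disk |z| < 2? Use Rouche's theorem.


Step 1: On |z| = 2 the three terms have sizes |z^4| = 2^4 = 16, |5z^3| = 5*2^3 = 40, |65| = 65
Step 2: The dominant term is g(z) = 65; let h(z) = z^4 + 5z^3 so f = g + h
Step 3: On |z| = 2: |g| = 65 and |h| <= 16 + 40 = 56
Step 4: Since 65 > 56, |h| < |g| on |z| = 2, so by Rouche f has the same number of zeros as g inside |z| < 2
Step 5: g(z) = 65 is a nonzero constant with no zeros inside |z| < 2. Answer = 0

0


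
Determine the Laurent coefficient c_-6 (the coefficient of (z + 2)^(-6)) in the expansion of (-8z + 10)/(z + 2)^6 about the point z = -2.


Step 1: Write the numerator in powers of (z + 2): -8z + 10 = -8(z + 2) + (-8*(-2) + 10) = -8(z + 2) + 26
Step 2: Divide by (z + 2)^6: f(z) = 26(z + 2)^(-6) - 8(z + 2)^(-5)
Step 3: This finite sum is the Laurent series of f about z = -2.
Step 4: Coefficient of (z + 2)^(-6) = -8*(-2) + 10 = 26

26


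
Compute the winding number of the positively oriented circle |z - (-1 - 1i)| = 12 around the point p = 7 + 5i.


Step 1: Center c = (-1, -1), radius = 12
Step 2: |p - c|^2 = 8^2 + 6^2 = 100
Step 3: r^2 = 144
Step 4: |p-c| < r so winding number = 1

1


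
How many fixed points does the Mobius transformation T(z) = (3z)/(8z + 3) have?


Step 1: Fixed points satisfy T(z) = z
Step 2: 8z^2 = 0
Step 3: Discriminant = 0^2 - 4*8*0 = 0
Step 4: Number of fixed points = 1

1


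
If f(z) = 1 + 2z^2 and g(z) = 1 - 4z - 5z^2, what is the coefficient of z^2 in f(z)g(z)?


Step 1: z^2 term in f*g comes from: (1)*(-5z^2) + (0)*(-4z) + (2z^2)*(1)
Step 2: = -5 + 0 + 2
Step 3: = -3

-3


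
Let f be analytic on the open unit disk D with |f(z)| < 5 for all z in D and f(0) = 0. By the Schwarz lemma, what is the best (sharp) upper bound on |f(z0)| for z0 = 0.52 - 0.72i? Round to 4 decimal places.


Step 1: g = f/5 maps D -> D with g(0) = 0, so by the Schwarz lemma |g(z)| <= |z|, i.e. |f(z)| <= 5|z|; this is sharp (f(z) = 5z).
Step 2: |z0|^2 = 0.52^2 + (-0.72)^2 = 0.7888
Step 3: |z0| = sqrt(0.7888) = 0.888144
Step 4: Best bound = 5 * |z0| = 5 * 0.888144 = 4.4407

4.4407


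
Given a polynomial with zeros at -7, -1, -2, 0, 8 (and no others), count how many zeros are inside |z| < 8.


Step 1: Check each root:
  z = -7: |-7| = 7 < 8
  z = -1: |-1| = 1 < 8
  z = -2: |-2| = 2 < 8
  z = 0: |0| = 0 < 8
  z = 8: |8| = 8 >= 8
Step 2: Count = 4

4


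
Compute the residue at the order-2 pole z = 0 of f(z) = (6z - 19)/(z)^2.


Step 1: Pole of order 2 at z = 0
Step 2: Res = lim d/dz [(z)^2 * f(z)] as z -> 0
Step 3: (z)^2 * f(z) = 6z - 19
Step 4: d/dz[6z - 19] = 6

6


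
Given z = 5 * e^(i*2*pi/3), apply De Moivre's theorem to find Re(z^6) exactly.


Step 1: By De Moivre's theorem, z^6 = 5^6 * e^(i*6*2*pi/3) = 15625 * (cos(4*pi) + i*sin(4*pi))
Step 2: |z|^6 = 5^6 = 15625
Step 3: Reduce the angle mod 2*pi: 4*pi - 4*pi = 0
Step 4: cos(0) = 1
Step 5: Re(z^6) = 15625 * 1 = 15625

15625


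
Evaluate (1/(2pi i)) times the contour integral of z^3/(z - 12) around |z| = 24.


Step 1: f(z) = z^3, a = 12 is inside |z| = 24
Step 2: By Cauchy integral formula: (1/(2pi*i)) * integral = f(a)
Step 3: f(12) = 12^3 = 1728

1728


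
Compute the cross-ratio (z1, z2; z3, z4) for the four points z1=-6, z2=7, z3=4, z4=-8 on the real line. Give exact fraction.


Step 1: (z1-z3)(z2-z4) = (-10) * 15 = -150
Step 2: (z1-z4)(z2-z3) = 2 * 3 = 6
Step 3: Cross-ratio = -150/6 = -25

-25


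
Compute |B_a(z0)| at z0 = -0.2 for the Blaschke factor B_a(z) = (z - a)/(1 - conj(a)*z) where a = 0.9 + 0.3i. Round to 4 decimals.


Step 1: Numerator z0 - a = -0.2 - (0.9 + 0.3i) = -1.1 - 0.3i
Step 2: Denominator 1 - conj(a)*z0 = 1 - (0.9 - 0.3i)*(-0.2) = 1.18 - 0.06i
Step 3: |z0 - a|^2 = (-1.1)^2 + (-0.3)^2 = 1.3; |1 - conj(a)*z0|^2 = 1.18^2 + (-0.06)^2 = 1.396
Step 4: |B_a(-0.2)| = sqrt(1.3 / 1.396) = sqrt(0.931232)
Step 5: = 0.965

0.965


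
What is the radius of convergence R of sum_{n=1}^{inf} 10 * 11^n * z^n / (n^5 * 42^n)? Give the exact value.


Step 1: General term a_n = 10 * 11^n / (n^5 * 42^n)
Step 2: By the root test, |a_n|^(1/n) = 10^(1/n) * 11 / (n^(5/n) * 42) -> 11/42 as n -> infinity (since 10^(1/n) -> 1 and n^(5/n) -> 1)
Step 3: R = 1/lim|a_n|^(1/n) = 42/11

42/11


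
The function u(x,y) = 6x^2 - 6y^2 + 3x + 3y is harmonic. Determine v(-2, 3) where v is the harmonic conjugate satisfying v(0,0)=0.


Step 1: v_x = -u_y = 12y - 3
Step 2: v_y = u_x = 12x + 3
Step 3: v = 12xy - 3x + 3y + C
Step 4: v(0,0) = 0 => C = 0
Step 5: v(-2, 3) = -57

-57


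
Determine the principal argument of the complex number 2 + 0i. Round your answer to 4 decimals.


Step 1: z = 2 + 0i
Step 2: arg(z) = atan2(0, 2)
Step 3: arg(z) = 0.0

0.0


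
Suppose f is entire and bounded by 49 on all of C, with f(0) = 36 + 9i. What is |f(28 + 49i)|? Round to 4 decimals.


Step 1: By Liouville's theorem, a bounded entire function is constant.
Step 2: f(z) = f(0) = 36 + 9i for all z.
Step 3: |f(w)| = |36 + 9i| = sqrt(1296 + 81)
Step 4: = 37.108

37.108


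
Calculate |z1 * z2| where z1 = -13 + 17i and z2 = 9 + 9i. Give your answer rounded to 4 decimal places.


Step 1: |z1| = sqrt((-13)^2 + 17^2) = sqrt(458)
Step 2: |z2| = sqrt(9^2 + 9^2) = sqrt(162)
Step 3: |z1*z2| = |z1|*|z2| = sqrt(458) * sqrt(162) = sqrt(458 * 162) = sqrt(74196)
Step 4: = 272.3894

272.3894


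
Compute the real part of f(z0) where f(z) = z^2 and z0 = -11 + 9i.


Step 1: z0 = -11 + 9i
Step 2: z0^2 = (-11)^2 - 9^2 - 198i
Step 3: real part = 121 - 81 = 40

40


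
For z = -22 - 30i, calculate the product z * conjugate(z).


Step 1: conj(z) = -22 + 30i
Step 2: z * conj(z) = (-22)^2 + (-30)^2
Step 3: = 484 + 900 = 1384

1384


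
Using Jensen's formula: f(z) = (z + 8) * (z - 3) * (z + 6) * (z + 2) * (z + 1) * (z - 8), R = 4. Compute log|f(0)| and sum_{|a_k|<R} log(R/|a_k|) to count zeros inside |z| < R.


Jensen's formula: (1/2pi)*integral log|f(Re^it)|dt = log|f(0)| + sum_{|a_k|<R} log(R/|a_k|)
Step 1: f(0) = 8 * (-3) * 6 * 2 * 1 * (-8) = 2304
Step 2: log|f(0)| = log|-8| + log|3| + log|-6| + log|-2| + log|-1| + log|8| = 7.7424
Step 3: Zeros inside |z| < 4: 3, -2, -1
Step 4: Jensen sum = log(4/3) + log(4/2) + log(4/1) = 2.3671
Step 5: n(R) = number of terms in the Jensen sum = count of zeros inside |z| < 4 = 3

3


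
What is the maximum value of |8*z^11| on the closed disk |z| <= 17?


Step 1: On |z| = 17, |f(z)| = 8 * |z|^11 = 8 * 17^11
Step 2: By maximum modulus principle, maximum is on boundary.
Step 3: Maximum = 8 * 34271896307633 = 274175170461064

274175170461064


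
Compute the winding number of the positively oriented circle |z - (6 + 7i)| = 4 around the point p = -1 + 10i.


Step 1: Center c = (6, 7), radius = 4
Step 2: |p - c|^2 = (-7)^2 + 3^2 = 58
Step 3: r^2 = 16
Step 4: |p-c| > r so winding number = 0

0


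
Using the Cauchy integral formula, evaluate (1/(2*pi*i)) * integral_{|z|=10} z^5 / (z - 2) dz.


Step 1: f(z) = z^5, a = 2 is inside |z| = 10
Step 2: By Cauchy integral formula: (1/(2pi*i)) * integral = f(a)
Step 3: f(2) = 2^5 = 32

32


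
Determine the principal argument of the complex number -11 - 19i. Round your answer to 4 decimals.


Step 1: z = -11 - 19i
Step 2: arg(z) = atan2(-19, -11)
Step 3: arg(z) = -2.0956

-2.0956


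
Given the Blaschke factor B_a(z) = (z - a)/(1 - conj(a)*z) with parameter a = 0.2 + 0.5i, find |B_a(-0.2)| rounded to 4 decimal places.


Step 1: Numerator z0 - a = -0.2 - (0.2 + 0.5i) = -0.4 - 0.5i
Step 2: Denominator 1 - conj(a)*z0 = 1 - (0.2 - 0.5i)*(-0.2) = 1.04 - 0.1i
Step 3: |z0 - a|^2 = (-0.4)^2 + (-0.5)^2 = 0.41; |1 - conj(a)*z0|^2 = 1.04^2 + (-0.1)^2 = 1.0916
Step 4: |B_a(-0.2)| = sqrt(0.41 / 1.0916) = sqrt(0.375595)
Step 5: = 0.6129

0.6129


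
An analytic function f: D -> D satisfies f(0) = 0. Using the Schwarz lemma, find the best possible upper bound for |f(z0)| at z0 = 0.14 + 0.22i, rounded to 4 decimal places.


Step 1: Schwarz lemma: if f: D -> D is analytic with f(0) = 0, then |f(z)| <= |z| for all z in D, and this is sharp (f(z) = z).
Step 2: |z0|^2 = 0.14^2 + 0.22^2 = 0.068
Step 3: |z0| = sqrt(0.068) = 0.260768
Step 4: Best bound = |z0| = 0.2608

0.2608


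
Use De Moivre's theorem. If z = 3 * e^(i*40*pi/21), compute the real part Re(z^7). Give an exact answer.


Step 1: By De Moivre's theorem, z^7 = 3^7 * e^(i*7*40*pi/21) = 2187 * (cos(40*pi/3) + i*sin(40*pi/3))
Step 2: |z|^7 = 3^7 = 2187
Step 3: Reduce the angle mod 2*pi: 40*pi/3 - 12*pi = 4*pi/3
Step 4: cos(4*pi/3) = -1/2
Step 5: Re(z^7) = 2187 * (-1/2) = -2187/2

-2187/2


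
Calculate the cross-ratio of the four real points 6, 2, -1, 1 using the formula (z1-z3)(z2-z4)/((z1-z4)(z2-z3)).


Step 1: (z1-z3)(z2-z4) = 7 * 1 = 7
Step 2: (z1-z4)(z2-z3) = 5 * 3 = 15
Step 3: Cross-ratio = 7/15 = 7/15

7/15


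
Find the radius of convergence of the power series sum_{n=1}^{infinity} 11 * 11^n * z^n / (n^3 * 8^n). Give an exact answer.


Step 1: General term a_n = 11 * 11^n / (n^3 * 8^n)
Step 2: By the root test, |a_n|^(1/n) = 11^(1/n) * 11 / (n^(3/n) * 8) -> 11/8 as n -> infinity (since 11^(1/n) -> 1 and n^(3/n) -> 1)
Step 3: R = 1/lim|a_n|^(1/n) = 8/11

8/11


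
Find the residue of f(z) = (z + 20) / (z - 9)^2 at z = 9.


Step 1: Pole of order 2 at z = 9
Step 2: Res = lim d/dz [(z - 9)^2 * f(z)] as z -> 9
Step 3: (z - 9)^2 * f(z) = z + 20
Step 4: d/dz[z + 20] = 1

1


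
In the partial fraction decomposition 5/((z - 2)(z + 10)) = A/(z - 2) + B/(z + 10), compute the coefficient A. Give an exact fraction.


Step 1: Multiply both sides by (z - 2) and set z = 2
Step 2: A = 5 / (2 + 10)
Step 3: A = 5 / 12
Step 4: A = 5/12

5/12


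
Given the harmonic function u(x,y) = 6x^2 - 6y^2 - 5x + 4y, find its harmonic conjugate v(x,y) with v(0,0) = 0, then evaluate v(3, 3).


Step 1: v_x = -u_y = 12y - 4
Step 2: v_y = u_x = 12x - 5
Step 3: v = 12xy - 4x - 5y + C
Step 4: v(0,0) = 0 => C = 0
Step 5: v(3, 3) = 81

81


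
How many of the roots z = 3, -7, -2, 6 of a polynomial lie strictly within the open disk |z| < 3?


Step 1: Check each root:
  z = 3: |3| = 3 >= 3
  z = -7: |-7| = 7 >= 3
  z = -2: |-2| = 2 < 3
  z = 6: |6| = 6 >= 3
Step 2: Count = 1

1


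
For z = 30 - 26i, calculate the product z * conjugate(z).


Step 1: conj(z) = 30 + 26i
Step 2: z * conj(z) = 30^2 + (-26)^2
Step 3: = 900 + 676 = 1576

1576


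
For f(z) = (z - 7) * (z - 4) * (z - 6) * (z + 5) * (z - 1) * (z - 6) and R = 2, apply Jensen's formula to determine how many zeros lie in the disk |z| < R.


Jensen's formula: (1/2pi)*integral log|f(Re^it)|dt = log|f(0)| + sum_{|a_k|<R} log(R/|a_k|)
Step 1: f(0) = (-7) * (-4) * (-6) * 5 * (-1) * (-6) = -5040
Step 2: log|f(0)| = log|7| + log|4| + log|6| + log|-5| + log|1| + log|6| = 8.5252
Step 3: Zeros inside |z| < 2: 1
Step 4: Jensen sum = log(2/1) = 0.6931
Step 5: n(R) = number of terms in the Jensen sum = count of zeros inside |z| < 2 = 1

1


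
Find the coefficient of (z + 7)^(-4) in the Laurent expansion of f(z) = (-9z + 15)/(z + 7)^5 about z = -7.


Step 1: Write the numerator in powers of (z + 7): -9z + 15 = -9(z + 7) + (-9*(-7) + 15) = -9(z + 7) + 78
Step 2: Divide by (z + 7)^5: f(z) = 78(z + 7)^(-5) - 9(z + 7)^(-4)
Step 3: This finite sum is the Laurent series of f about z = -7.
Step 4: Coefficient of (z + 7)^(-4) = coefficient of (z + 7) in the re-centred numerator = -9

-9


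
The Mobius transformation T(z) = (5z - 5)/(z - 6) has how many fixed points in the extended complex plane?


Step 1: Fixed points satisfy T(z) = z
Step 2: z^2 - 11z + 5 = 0
Step 3: Discriminant = (-11)^2 - 4*1*5 = 101
Step 4: Number of fixed points = 2

2


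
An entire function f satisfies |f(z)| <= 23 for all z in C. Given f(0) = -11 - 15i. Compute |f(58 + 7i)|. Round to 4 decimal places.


Step 1: By Liouville's theorem, a bounded entire function is constant.
Step 2: f(z) = f(0) = -11 - 15i for all z.
Step 3: |f(w)| = |-11 - 15i| = sqrt(121 + 225)
Step 4: = 18.6011

18.6011


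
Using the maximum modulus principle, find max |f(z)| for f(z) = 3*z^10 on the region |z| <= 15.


Step 1: On |z| = 15, |f(z)| = 3 * |z|^10 = 3 * 15^10
Step 2: By maximum modulus principle, maximum is on boundary.
Step 3: Maximum = 3 * 576650390625 = 1729951171875

1729951171875


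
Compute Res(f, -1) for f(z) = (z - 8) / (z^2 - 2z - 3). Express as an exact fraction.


Step 1: Q(z) = z^2 - 2z - 3 = (z + 1)(z - 3)
Step 2: Q'(z) = 2z - 2
Step 3: Q'(-1) = -4, P(-1) = -9
Step 4: Res = P(-1)/Q'(-1) = -9/(-4) = 9/4

9/4


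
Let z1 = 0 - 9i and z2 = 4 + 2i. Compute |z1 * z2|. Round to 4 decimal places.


Step 1: |z1| = sqrt(0^2 + (-9)^2) = sqrt(81)
Step 2: |z2| = sqrt(4^2 + 2^2) = sqrt(20)
Step 3: |z1*z2| = |z1|*|z2| = sqrt(81) * sqrt(20) = sqrt(81 * 20) = sqrt(1620)
Step 4: = 40.2492

40.2492


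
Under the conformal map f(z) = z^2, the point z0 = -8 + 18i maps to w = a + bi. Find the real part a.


Step 1: z0 = -8 + 18i
Step 2: z0^2 = (-8)^2 - 18^2 - 288i
Step 3: real part = 64 - 324 = -260

-260


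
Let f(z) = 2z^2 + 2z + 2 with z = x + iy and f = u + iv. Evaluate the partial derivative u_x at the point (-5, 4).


Step 1: f(z) = 2(x+iy)^2 + 2(x+iy) + 2
Step 2: u = 2(x^2 - y^2) + 2x + 2
Step 3: u_x = 4x + 2
Step 4: At (-5, 4): u_x = -20 + 2 = -18

-18


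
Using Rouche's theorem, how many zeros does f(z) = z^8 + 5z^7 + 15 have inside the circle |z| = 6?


Step 1: On |z| = 6 the three terms have sizes |z^8| = 6^8 = 1679616, |5z^7| = 5*6^7 = 1399680, |15| = 15
Step 2: The dominant term is g(z) = z^8; let h(z) = 5z^7 + 15 so f = g + h
Step 3: On |z| = 6: |g| = 1679616 and |h| <= 1399680 + 15 = 1399695
Step 4: Since 1679616 > 1399695, |h| < |g| on |z| = 6, so by Rouche f has the same number of zeros as g inside |z| < 6
Step 5: g(z) = z^8 has 8 zeros (all at the origin) inside |z| < 6. Answer = 8

8


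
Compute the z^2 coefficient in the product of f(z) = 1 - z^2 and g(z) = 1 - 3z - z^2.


Step 1: z^2 term in f*g comes from: (1)*(-z^2) + (0)*(-3z) + (-z^2)*(1)
Step 2: = -1 + 0 - 1
Step 3: = -2

-2


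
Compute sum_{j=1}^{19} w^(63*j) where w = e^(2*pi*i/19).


Step 1: The sum sum_{j=1}^{n} w^(k*j) equals n if n | k, else 0.
Step 2: Here n = 19, k = 63
Step 3: Does n divide k? 19 | 63 -> False
Step 4: Sum = 0

0


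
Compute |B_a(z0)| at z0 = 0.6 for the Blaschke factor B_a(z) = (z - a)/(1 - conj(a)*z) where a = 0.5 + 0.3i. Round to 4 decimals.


Step 1: Numerator z0 - a = 0.6 - (0.5 + 0.3i) = 0.1 - 0.3i
Step 2: Denominator 1 - conj(a)*z0 = 1 - (0.5 - 0.3i)*0.6 = 0.7 + 0.18i
Step 3: |z0 - a|^2 = 0.1^2 + (-0.3)^2 = 0.1; |1 - conj(a)*z0|^2 = 0.7^2 + 0.18^2 = 0.5224
Step 4: |B_a(0.6)| = sqrt(0.1 / 0.5224) = sqrt(0.191424)
Step 5: = 0.4375

0.4375


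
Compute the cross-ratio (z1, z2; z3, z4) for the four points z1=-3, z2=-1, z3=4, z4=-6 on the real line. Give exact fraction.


Step 1: (z1-z3)(z2-z4) = (-7) * 5 = -35
Step 2: (z1-z4)(z2-z3) = 3 * (-5) = -15
Step 3: Cross-ratio = 35/15 = 7/3

7/3


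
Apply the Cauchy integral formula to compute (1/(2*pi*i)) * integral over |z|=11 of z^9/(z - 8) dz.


Step 1: f(z) = z^9, a = 8 is inside |z| = 11
Step 2: By Cauchy integral formula: (1/(2pi*i)) * integral = f(a)
Step 3: f(8) = 8^9 = 134217728

134217728


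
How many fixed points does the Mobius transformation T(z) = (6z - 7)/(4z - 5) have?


Step 1: Fixed points satisfy T(z) = z
Step 2: 4z^2 - 11z + 7 = 0
Step 3: Discriminant = (-11)^2 - 4*4*7 = 9
Step 4: Number of fixed points = 2

2


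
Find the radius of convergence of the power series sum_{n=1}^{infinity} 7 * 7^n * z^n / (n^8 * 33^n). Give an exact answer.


Step 1: General term a_n = 7 * 7^n / (n^8 * 33^n)
Step 2: By the root test, |a_n|^(1/n) = 7^(1/n) * 7 / (n^(8/n) * 33) -> 7/33 as n -> infinity (since 7^(1/n) -> 1 and n^(8/n) -> 1)
Step 3: R = 1/lim|a_n|^(1/n) = 33/7

33/7


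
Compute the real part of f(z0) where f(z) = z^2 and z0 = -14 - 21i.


Step 1: z0 = -14 - 21i
Step 2: z0^2 = (-14)^2 - (-21)^2 + 588i
Step 3: real part = 196 - 441 = -245

-245


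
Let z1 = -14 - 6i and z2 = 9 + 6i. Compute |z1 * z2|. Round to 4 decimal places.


Step 1: |z1| = sqrt((-14)^2 + (-6)^2) = sqrt(232)
Step 2: |z2| = sqrt(9^2 + 6^2) = sqrt(117)
Step 3: |z1*z2| = |z1|*|z2| = sqrt(232) * sqrt(117) = sqrt(232 * 117) = sqrt(27144)
Step 4: = 164.7544

164.7544


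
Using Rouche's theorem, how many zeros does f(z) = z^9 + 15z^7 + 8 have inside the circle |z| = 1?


Step 1: On |z| = 1 the three terms have sizes |z^9| = 1^9 = 1, |15z^7| = 15*1^7 = 15, |8| = 8
Step 2: The dominant term is g(z) = 15z^7; let h(z) = z^9 + 8 so f = g + h
Step 3: On |z| = 1: |g| = 15 and |h| <= 1 + 8 = 9
Step 4: Since 15 > 9, |h| < |g| on |z| = 1, so by Rouche f has the same number of zeros as g inside |z| < 1
Step 5: g(z) = 15z^7 has 7 zeros (at the origin, multiplicity 7) inside |z| < 1. Answer = 7

7


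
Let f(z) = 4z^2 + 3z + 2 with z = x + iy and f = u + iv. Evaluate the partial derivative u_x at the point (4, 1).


Step 1: f(z) = 4(x+iy)^2 + 3(x+iy) + 2
Step 2: u = 4(x^2 - y^2) + 3x + 2
Step 3: u_x = 8x + 3
Step 4: At (4, 1): u_x = 32 + 3 = 35

35


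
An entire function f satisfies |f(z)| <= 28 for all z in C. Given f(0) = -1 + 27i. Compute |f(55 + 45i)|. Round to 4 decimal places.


Step 1: By Liouville's theorem, a bounded entire function is constant.
Step 2: f(z) = f(0) = -1 + 27i for all z.
Step 3: |f(w)| = |-1 + 27i| = sqrt(1 + 729)
Step 4: = 27.0185

27.0185


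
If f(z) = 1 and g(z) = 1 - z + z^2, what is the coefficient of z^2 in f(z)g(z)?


Step 1: z^2 term in f*g comes from: (1)*(z^2) + (0)*(-z) + (0)*(1)
Step 2: = 1 + 0 + 0
Step 3: = 1

1


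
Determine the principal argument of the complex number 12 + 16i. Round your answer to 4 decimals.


Step 1: z = 12 + 16i
Step 2: arg(z) = atan2(16, 12)
Step 3: arg(z) = 0.9273

0.9273


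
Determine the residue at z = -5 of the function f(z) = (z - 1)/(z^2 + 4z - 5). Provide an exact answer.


Step 1: Q(z) = z^2 + 4z - 5 = (z + 5)(z - 1)
Step 2: Q'(z) = 2z + 4
Step 3: Q'(-5) = -6, P(-5) = -6
Step 4: Res = P(-5)/Q'(-5) = -6/(-6) = 1

1


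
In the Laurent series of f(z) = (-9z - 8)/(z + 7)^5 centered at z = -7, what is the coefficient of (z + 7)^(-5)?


Step 1: Write the numerator in powers of (z + 7): -9z - 8 = -9(z + 7) + (-9*(-7) - 8) = -9(z + 7) + 55
Step 2: Divide by (z + 7)^5: f(z) = 55(z + 7)^(-5) - 9(z + 7)^(-4)
Step 3: This finite sum is the Laurent series of f about z = -7.
Step 4: Coefficient of (z + 7)^(-5) = -9*(-7) - 8 = 55

55


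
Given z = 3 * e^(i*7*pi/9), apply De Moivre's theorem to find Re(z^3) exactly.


Step 1: By De Moivre's theorem, z^3 = 3^3 * e^(i*3*7*pi/9) = 27 * (cos(7*pi/3) + i*sin(7*pi/3))
Step 2: |z|^3 = 3^3 = 27
Step 3: Reduce the angle mod 2*pi: 7*pi/3 - 2*pi = pi/3
Step 4: cos(pi/3) = 1/2
Step 5: Re(z^3) = 27 * 1/2 = 27/2

27/2


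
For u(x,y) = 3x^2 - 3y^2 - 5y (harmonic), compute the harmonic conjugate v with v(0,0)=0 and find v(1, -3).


Step 1: v_x = -u_y = 6y + 5
Step 2: v_y = u_x = 6x + 0
Step 3: v = 6xy + 5x + C
Step 4: v(0,0) = 0 => C = 0
Step 5: v(1, -3) = -13

-13


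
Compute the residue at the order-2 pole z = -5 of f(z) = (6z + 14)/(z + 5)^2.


Step 1: Pole of order 2 at z = -5
Step 2: Res = lim d/dz [(z + 5)^2 * f(z)] as z -> -5
Step 3: (z + 5)^2 * f(z) = 6z + 14
Step 4: d/dz[6z + 14] = 6

6


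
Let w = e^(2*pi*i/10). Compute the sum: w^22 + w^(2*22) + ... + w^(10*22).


Step 1: The sum sum_{j=1}^{n} w^(k*j) equals n if n | k, else 0.
Step 2: Here n = 10, k = 22
Step 3: Does n divide k? 10 | 22 -> False
Step 4: Sum = 0

0


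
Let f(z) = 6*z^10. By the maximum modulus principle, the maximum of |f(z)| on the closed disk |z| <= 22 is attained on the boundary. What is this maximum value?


Step 1: On |z| = 22, |f(z)| = 6 * |z|^10 = 6 * 22^10
Step 2: By maximum modulus principle, maximum is on boundary.
Step 3: Maximum = 6 * 26559922791424 = 159359536748544

159359536748544


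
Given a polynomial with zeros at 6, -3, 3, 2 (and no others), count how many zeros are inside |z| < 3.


Step 1: Check each root:
  z = 6: |6| = 6 >= 3
  z = -3: |-3| = 3 >= 3
  z = 3: |3| = 3 >= 3
  z = 2: |2| = 2 < 3
Step 2: Count = 1

1


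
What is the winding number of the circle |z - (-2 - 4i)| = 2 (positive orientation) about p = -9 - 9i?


Step 1: Center c = (-2, -4), radius = 2
Step 2: |p - c|^2 = (-7)^2 + (-5)^2 = 74
Step 3: r^2 = 4
Step 4: |p-c| > r so winding number = 0

0


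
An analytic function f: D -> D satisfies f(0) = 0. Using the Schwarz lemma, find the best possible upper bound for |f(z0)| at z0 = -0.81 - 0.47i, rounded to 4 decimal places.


Step 1: Schwarz lemma: if f: D -> D is analytic with f(0) = 0, then |f(z)| <= |z| for all z in D, and this is sharp (f(z) = z).
Step 2: |z0|^2 = (-0.81)^2 + (-0.47)^2 = 0.877
Step 3: |z0| = sqrt(0.877) = 0.936483
Step 4: Best bound = |z0| = 0.9365

0.9365


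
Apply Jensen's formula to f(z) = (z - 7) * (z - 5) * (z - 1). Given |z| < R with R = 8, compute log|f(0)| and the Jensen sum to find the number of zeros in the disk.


Jensen's formula: (1/2pi)*integral log|f(Re^it)|dt = log|f(0)| + sum_{|a_k|<R} log(R/|a_k|)
Step 1: f(0) = (-7) * (-5) * (-1) = -35
Step 2: log|f(0)| = log|7| + log|5| + log|1| = 3.5553
Step 3: Zeros inside |z| < 8: 7, 5, 1
Step 4: Jensen sum = log(8/7) + log(8/5) + log(8/1) = 2.683
Step 5: n(R) = number of terms in the Jensen sum = count of zeros inside |z| < 8 = 3

3


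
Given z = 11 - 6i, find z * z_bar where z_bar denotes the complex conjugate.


Step 1: conj(z) = 11 + 6i
Step 2: z * conj(z) = 11^2 + (-6)^2
Step 3: = 121 + 36 = 157

157


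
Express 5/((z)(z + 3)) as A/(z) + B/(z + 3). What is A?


Step 1: Multiply both sides by (z) and set z = 0
Step 2: A = 5 / (0 + 3)
Step 3: A = 5 / 3
Step 4: A = 5/3

5/3


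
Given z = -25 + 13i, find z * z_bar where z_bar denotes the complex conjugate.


Step 1: conj(z) = -25 - 13i
Step 2: z * conj(z) = (-25)^2 + 13^2
Step 3: = 625 + 169 = 794

794


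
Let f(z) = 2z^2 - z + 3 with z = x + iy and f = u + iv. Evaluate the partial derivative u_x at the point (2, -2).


Step 1: f(z) = 2(x+iy)^2 - (x+iy) + 3
Step 2: u = 2(x^2 - y^2) - x + 3
Step 3: u_x = 4x - 1
Step 4: At (2, -2): u_x = 8 - 1 = 7

7


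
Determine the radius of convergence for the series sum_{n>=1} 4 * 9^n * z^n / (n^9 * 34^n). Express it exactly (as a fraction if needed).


Step 1: General term a_n = 4 * 9^n / (n^9 * 34^n)
Step 2: By the root test, |a_n|^(1/n) = 4^(1/n) * 9 / (n^(9/n) * 34) -> 9/34 as n -> infinity (since 4^(1/n) -> 1 and n^(9/n) -> 1)
Step 3: R = 1/lim|a_n|^(1/n) = 34/9

34/9


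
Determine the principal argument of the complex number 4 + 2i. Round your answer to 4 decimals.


Step 1: z = 4 + 2i
Step 2: arg(z) = atan2(2, 4)
Step 3: arg(z) = 0.4636

0.4636


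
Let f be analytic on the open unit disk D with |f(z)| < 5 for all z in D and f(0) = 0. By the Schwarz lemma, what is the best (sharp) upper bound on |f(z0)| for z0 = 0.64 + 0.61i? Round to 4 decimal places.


Step 1: g = f/5 maps D -> D with g(0) = 0, so by the Schwarz lemma |g(z)| <= |z|, i.e. |f(z)| <= 5|z|; this is sharp (f(z) = 5z).
Step 2: |z0|^2 = 0.64^2 + 0.61^2 = 0.7817
Step 3: |z0| = sqrt(0.7817) = 0.884138
Step 4: Best bound = 5 * |z0| = 5 * 0.884138 = 4.4207

4.4207


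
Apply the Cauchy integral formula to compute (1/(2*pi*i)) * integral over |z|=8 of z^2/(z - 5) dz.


Step 1: f(z) = z^2, a = 5 is inside |z| = 8
Step 2: By Cauchy integral formula: (1/(2pi*i)) * integral = f(a)
Step 3: f(5) = 5^2 = 25

25


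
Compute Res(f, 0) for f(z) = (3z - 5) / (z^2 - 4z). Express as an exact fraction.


Step 1: Q(z) = z^2 - 4z = (z)(z - 4)
Step 2: Q'(z) = 2z - 4
Step 3: Q'(0) = -4, P(0) = -5
Step 4: Res = P(0)/Q'(0) = -5/(-4) = 5/4

5/4
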